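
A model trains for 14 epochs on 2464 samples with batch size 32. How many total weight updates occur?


Iterations per epoch = 2464 / 32 = 77
Total updates = iterations_per_epoch * epochs
= 77 * 14
= 1078

1078


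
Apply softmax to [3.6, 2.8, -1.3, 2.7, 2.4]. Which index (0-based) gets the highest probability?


Softmax is a monotonic transformation, so it preserves the argmax.
We need to find the index of the maximum logit.
Index 0: 3.6
Index 1: 2.8
Index 2: -1.3
Index 3: 2.7
Index 4: 2.4
Maximum logit = 3.6 at index 0

0


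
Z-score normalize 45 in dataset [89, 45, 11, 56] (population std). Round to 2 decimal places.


Mean = (89 + 45 + 11 + 56) / 4 = 50.25
Variance = sum((x_i - mean)^2) / n = 775.6875
Std = sqrt(775.6875) = 27.8512
Z = (x - mean) / std
= (45 - 50.25) / 27.8512
= -5.25 / 27.8512
= -0.19

-0.19


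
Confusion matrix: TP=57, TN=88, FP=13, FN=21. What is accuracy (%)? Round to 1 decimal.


Accuracy = (TP + TN) / (TP + TN + FP + FN) * 100
= (57 + 88) / (57 + 88 + 13 + 21)
= 145 / 179
= 0.8101
= 81.0%

81.0


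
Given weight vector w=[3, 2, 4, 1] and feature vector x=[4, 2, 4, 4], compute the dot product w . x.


Element-wise products:
3 * 4 = 12
2 * 2 = 4
4 * 4 = 16
1 * 4 = 4
Sum = 12 + 4 + 16 + 4
= 36

36


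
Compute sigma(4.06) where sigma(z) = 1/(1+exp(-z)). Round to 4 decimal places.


sigmoid(z) = 1 / (1 + exp(-z))
exp(-(4.06)) = exp(-4.06) = 0.0172
1 + 0.0172 = 1.0172
1 / 1.0172 = 0.9830

0.9830


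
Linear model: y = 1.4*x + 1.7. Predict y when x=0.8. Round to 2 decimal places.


y = 1.4 * 0.8 + (1.7)
= 1.12 + (1.7)
= 2.82

2.82


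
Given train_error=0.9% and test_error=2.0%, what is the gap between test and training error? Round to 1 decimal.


Generalization gap = test_error - train_error
= 2.0 - 0.9
= 1.1%
A small gap suggests good generalization.

1.1


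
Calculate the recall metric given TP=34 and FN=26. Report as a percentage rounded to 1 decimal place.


Recall = TP / (TP + FN) * 100
= 34 / (34 + 26)
= 34 / 60
= 0.5667
= 56.7%

56.7


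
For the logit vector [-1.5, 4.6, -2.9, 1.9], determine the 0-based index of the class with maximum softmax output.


Softmax is a monotonic transformation, so it preserves the argmax.
We need to find the index of the maximum logit.
Index 0: -1.5
Index 1: 4.6
Index 2: -2.9
Index 3: 1.9
Maximum logit = 4.6 at index 1

1


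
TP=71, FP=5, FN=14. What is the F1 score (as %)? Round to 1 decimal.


Precision = TP / (TP + FP) = 71 / 76 = 0.9342
Recall = TP / (TP + FN) = 71 / 85 = 0.8353
F1 = 2 * P * R / (P + R)
= 2 * 0.9342 * 0.8353 / (0.9342 + 0.8353)
= 1.5607 / 1.7695
= 0.882
As percentage: 88.2%

88.2


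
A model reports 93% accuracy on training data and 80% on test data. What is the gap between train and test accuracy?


Gap = train_accuracy - test_accuracy
= 93 - 80
= 13%
This gap suggests the model is overfitting.

13


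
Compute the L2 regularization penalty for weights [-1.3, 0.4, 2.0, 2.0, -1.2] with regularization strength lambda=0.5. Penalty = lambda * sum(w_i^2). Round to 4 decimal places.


Squaring each weight:
(-1.3)^2 = 1.69
0.4^2 = 0.16
2.0^2 = 4.0
2.0^2 = 4.0
(-1.2)^2 = 1.44
Sum of squares = 11.29
Penalty = 0.5 * 11.29 = 5.6450

5.6450


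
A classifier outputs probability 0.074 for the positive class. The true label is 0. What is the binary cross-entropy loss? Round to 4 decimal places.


For y=0: Loss = -log(1-p)
= -log(1 - 0.074)
= -log(0.926)
= -(-0.0769)
= 0.0769

0.0769


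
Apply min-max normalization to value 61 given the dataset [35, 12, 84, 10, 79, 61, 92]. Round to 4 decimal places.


Min = 10, Max = 92
Range = 92 - 10 = 82
Scaled = (x - min) / (max - min)
= (61 - 10) / 82
= 51 / 82
= 0.6220

0.6220


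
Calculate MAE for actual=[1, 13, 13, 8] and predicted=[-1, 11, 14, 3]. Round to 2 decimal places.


Absolute errors: [2, 2, 1, 5]
Sum of absolute errors = 10
MAE = 10 / 4 = 2.50

2.50


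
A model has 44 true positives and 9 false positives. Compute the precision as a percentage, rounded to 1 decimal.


Precision = TP / (TP + FP) * 100
= 44 / (44 + 9)
= 44 / 53
= 0.8302
= 83.0%

83.0


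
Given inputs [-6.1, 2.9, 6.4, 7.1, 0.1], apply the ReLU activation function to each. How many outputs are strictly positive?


ReLU(x) = max(0, x) for each element:
ReLU(-6.1) = 0
ReLU(2.9) = 2.9
ReLU(6.4) = 6.4
ReLU(7.1) = 7.1
ReLU(0.1) = 0.1
Active neurons (>0): 4

4


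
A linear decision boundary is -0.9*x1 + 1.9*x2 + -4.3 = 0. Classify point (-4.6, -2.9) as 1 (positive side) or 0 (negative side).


Compute -0.9 * -4.6 + 1.9 * -2.9 + -4.3
= 4.14 + -5.51 + -4.3
= -5.67
Since -5.67 < 0, the point is on the negative side.

0


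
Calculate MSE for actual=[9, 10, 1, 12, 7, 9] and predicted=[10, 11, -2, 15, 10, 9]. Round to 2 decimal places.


Differences: [-1, -1, 3, -3, -3, 0]
Squared errors: [1, 1, 9, 9, 9, 0]
Sum of squared errors = 29
MSE = 29 / 6 = 4.83

4.83


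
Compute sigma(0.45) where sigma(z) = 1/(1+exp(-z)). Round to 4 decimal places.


sigmoid(z) = 1 / (1 + exp(-z))
exp(-(0.45)) = exp(-0.45) = 0.6376
1 + 0.6376 = 1.6376
1 / 1.6376 = 0.6106

0.6106


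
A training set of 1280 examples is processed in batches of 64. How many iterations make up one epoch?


Iterations per epoch = dataset_size / batch_size
= 1280 / 64
= 20

20


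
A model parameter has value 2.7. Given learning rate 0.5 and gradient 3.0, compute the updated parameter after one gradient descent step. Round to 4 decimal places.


w_new = w_old - lr * gradient
= 2.7 - 0.5 * 3.0
= 2.7 - (1.5)
= 1.2000

1.2000


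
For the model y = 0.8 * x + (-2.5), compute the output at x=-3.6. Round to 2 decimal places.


y = 0.8 * -3.6 + (-2.5)
= -2.88 + (-2.5)
= -5.38

-5.38


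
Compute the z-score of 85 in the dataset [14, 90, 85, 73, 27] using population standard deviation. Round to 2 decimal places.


Mean = (14 + 90 + 85 + 73 + 27) / 5 = 57.8
Variance = sum((x_i - mean)^2) / n = 974.96
Std = sqrt(974.96) = 31.2243
Z = (x - mean) / std
= (85 - 57.8) / 31.2243
= 27.2 / 31.2243
= 0.87

0.87


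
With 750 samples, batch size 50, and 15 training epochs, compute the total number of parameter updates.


Iterations per epoch = 750 / 50 = 15
Total updates = iterations_per_epoch * epochs
= 15 * 15
= 225

225


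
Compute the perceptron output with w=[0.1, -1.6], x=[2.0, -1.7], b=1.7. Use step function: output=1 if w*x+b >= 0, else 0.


z = w . x + b
= 0.1*2.0 + -1.6*-1.7 + 1.7
= 0.2 + 2.72 + 1.7
= 2.92 + 1.7
= 4.62
Since z = 4.62 >= 0, output = 1

1


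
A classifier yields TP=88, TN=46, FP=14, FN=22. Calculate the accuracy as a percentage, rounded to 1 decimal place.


Accuracy = (TP + TN) / (TP + TN + FP + FN) * 100
= (88 + 46) / (88 + 46 + 14 + 22)
= 134 / 170
= 0.7882
= 78.8%

78.8


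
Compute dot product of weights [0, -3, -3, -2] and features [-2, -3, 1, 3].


Element-wise products:
0 * -2 = 0
-3 * -3 = 9
-3 * 1 = -3
-2 * 3 = -6
Sum = 0 + 9 + -3 + -6
= 0

0


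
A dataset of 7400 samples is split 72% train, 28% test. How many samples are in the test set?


Train samples = 7400 * 72% = 5328
Test samples = 7400 - 5328
= 2072

2072


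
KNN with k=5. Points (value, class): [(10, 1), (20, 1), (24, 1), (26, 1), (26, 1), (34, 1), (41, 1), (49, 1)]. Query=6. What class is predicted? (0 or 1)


Distances from query 6:
Point 10 (class 1): distance = 4
Point 20 (class 1): distance = 14
Point 24 (class 1): distance = 18
Point 26 (class 1): distance = 20
Point 26 (class 1): distance = 20
K=5 nearest neighbors: classes = [1, 1, 1, 1, 1]
Votes for class 1: 5 / 5
Majority vote => class 1

1


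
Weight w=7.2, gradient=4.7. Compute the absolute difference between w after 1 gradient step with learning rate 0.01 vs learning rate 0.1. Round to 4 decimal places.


With lr=0.01: w_new = 7.2 - 0.01 * 4.7 = 7.153
With lr=0.1: w_new = 7.2 - 0.1 * 4.7 = 6.73
Absolute difference = |7.153 - 6.73|
= 0.4230

0.4230


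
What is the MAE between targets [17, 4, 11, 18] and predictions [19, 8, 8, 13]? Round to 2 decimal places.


Absolute errors: [2, 4, 3, 5]
Sum of absolute errors = 14
MAE = 14 / 4 = 3.50

3.50


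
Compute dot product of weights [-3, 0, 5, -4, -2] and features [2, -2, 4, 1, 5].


Element-wise products:
-3 * 2 = -6
0 * -2 = 0
5 * 4 = 20
-4 * 1 = -4
-2 * 5 = -10
Sum = -6 + 0 + 20 + -4 + -10
= 0

0


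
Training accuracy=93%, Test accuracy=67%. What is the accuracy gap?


Gap = train_accuracy - test_accuracy
= 93 - 67
= 26%
This large gap strongly indicates overfitting.

26


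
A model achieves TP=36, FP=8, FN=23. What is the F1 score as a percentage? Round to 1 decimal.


Precision = TP / (TP + FP) = 36 / 44 = 0.8182
Recall = TP / (TP + FN) = 36 / 59 = 0.6102
F1 = 2 * P * R / (P + R)
= 2 * 0.8182 * 0.6102 / (0.8182 + 0.6102)
= 0.9985 / 1.4284
= 0.699
As percentage: 69.9%

69.9


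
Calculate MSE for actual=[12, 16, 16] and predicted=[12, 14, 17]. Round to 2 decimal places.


Differences: [0, 2, -1]
Squared errors: [0, 4, 1]
Sum of squared errors = 5
MSE = 5 / 3 = 1.67

1.67


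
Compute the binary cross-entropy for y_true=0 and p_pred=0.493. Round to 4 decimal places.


For y=0: Loss = -log(1-p)
= -log(1 - 0.493)
= -log(0.507)
= -(-0.6792)
= 0.6792

0.6792


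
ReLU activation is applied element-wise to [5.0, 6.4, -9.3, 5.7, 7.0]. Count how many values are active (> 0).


ReLU(x) = max(0, x) for each element:
ReLU(5.0) = 5.0
ReLU(6.4) = 6.4
ReLU(-9.3) = 0
ReLU(5.7) = 5.7
ReLU(7.0) = 7.0
Active neurons (>0): 4

4


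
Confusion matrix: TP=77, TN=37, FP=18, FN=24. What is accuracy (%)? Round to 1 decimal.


Accuracy = (TP + TN) / (TP + TN + FP + FN) * 100
= (77 + 37) / (77 + 37 + 18 + 24)
= 114 / 156
= 0.7308
= 73.1%

73.1


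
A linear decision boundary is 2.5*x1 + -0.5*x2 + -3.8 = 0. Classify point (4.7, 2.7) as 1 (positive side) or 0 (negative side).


Compute 2.5 * 4.7 + -0.5 * 2.7 + -3.8
= 11.75 + -1.35 + -3.8
= 6.6
Since 6.6 >= 0, the point is on the positive side.

1


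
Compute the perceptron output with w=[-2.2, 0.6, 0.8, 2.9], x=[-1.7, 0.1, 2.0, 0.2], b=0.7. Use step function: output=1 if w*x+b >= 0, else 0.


z = w . x + b
= -2.2*-1.7 + 0.6*0.1 + 0.8*2.0 + 2.9*0.2 + 0.7
= 3.74 + 0.06 + 1.6 + 0.58 + 0.7
= 5.98 + 0.7
= 6.68
Since z = 6.68 >= 0, output = 1

1


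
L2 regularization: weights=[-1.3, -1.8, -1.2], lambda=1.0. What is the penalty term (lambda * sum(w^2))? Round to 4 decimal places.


Squaring each weight:
(-1.3)^2 = 1.69
(-1.8)^2 = 3.24
(-1.2)^2 = 1.44
Sum of squares = 6.37
Penalty = 1.0 * 6.37 = 6.3700

6.3700


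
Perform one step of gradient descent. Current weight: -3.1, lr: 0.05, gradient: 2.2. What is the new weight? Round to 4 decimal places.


w_new = w_old - lr * gradient
= -3.1 - 0.05 * 2.2
= -3.1 - (0.11)
= -3.2100

-3.2100


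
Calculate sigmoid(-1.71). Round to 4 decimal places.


sigmoid(z) = 1 / (1 + exp(-z))
exp(-(-1.71)) = exp(1.71) = 5.529
1 + 5.529 = 6.529
1 / 6.529 = 0.1532

0.1532


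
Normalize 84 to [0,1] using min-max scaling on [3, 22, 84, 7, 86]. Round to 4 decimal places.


Min = 3, Max = 86
Range = 86 - 3 = 83
Scaled = (x - min) / (max - min)
= (84 - 3) / 83
= 81 / 83
= 0.9759

0.9759


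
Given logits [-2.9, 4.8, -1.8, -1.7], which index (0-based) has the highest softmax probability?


Softmax is a monotonic transformation, so it preserves the argmax.
We need to find the index of the maximum logit.
Index 0: -2.9
Index 1: 4.8
Index 2: -1.8
Index 3: -1.7
Maximum logit = 4.8 at index 1

1


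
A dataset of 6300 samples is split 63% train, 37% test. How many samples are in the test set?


Train samples = 6300 * 63% = 3969
Test samples = 6300 - 3969
= 2331

2331


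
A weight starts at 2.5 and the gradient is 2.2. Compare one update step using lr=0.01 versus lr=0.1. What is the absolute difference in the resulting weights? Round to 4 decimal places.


With lr=0.01: w_new = 2.5 - 0.01 * 2.2 = 2.478
With lr=0.1: w_new = 2.5 - 0.1 * 2.2 = 2.28
Absolute difference = |2.478 - 2.28|
= 0.1980

0.1980


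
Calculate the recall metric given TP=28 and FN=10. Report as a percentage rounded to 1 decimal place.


Recall = TP / (TP + FN) * 100
= 28 / (28 + 10)
= 28 / 38
= 0.7368
= 73.7%

73.7


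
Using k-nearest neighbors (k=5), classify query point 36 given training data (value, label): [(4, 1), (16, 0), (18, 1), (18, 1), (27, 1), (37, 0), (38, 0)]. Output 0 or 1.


Distances from query 36:
Point 37 (class 0): distance = 1
Point 38 (class 0): distance = 2
Point 27 (class 1): distance = 9
Point 18 (class 1): distance = 18
Point 18 (class 1): distance = 18
K=5 nearest neighbors: classes = [0, 0, 1, 1, 1]
Votes for class 1: 3 / 5
Majority vote => class 1

1


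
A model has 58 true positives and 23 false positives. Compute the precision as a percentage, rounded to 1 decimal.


Precision = TP / (TP + FP) * 100
= 58 / (58 + 23)
= 58 / 81
= 0.716
= 71.6%

71.6


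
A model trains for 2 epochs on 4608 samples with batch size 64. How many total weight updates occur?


Iterations per epoch = 4608 / 64 = 72
Total updates = iterations_per_epoch * epochs
= 72 * 2
= 144

144


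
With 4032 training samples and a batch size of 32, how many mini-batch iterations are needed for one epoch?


Iterations per epoch = dataset_size / batch_size
= 4032 / 32
= 126

126


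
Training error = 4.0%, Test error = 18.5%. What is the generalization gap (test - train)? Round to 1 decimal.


Generalization gap = test_error - train_error
= 18.5 - 4.0
= 14.5%
A large gap suggests overfitting.

14.5


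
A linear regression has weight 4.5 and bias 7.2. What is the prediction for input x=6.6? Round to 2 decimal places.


y = 4.5 * 6.6 + (7.2)
= 29.7 + (7.2)
= 36.90

36.90


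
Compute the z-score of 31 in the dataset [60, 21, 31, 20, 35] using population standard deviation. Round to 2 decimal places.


Mean = (60 + 21 + 31 + 20 + 35) / 5 = 33.4
Variance = sum((x_i - mean)^2) / n = 209.84
Std = sqrt(209.84) = 14.4859
Z = (x - mean) / std
= (31 - 33.4) / 14.4859
= -2.4 / 14.4859
= -0.17

-0.17


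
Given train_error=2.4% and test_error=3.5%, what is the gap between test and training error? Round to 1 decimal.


Generalization gap = test_error - train_error
= 3.5 - 2.4
= 1.1%
A small gap suggests good generalization.

1.1


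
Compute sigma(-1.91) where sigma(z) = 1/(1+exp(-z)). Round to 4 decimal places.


sigmoid(z) = 1 / (1 + exp(-z))
exp(-(-1.91)) = exp(1.91) = 6.7531
1 + 6.7531 = 7.7531
1 / 7.7531 = 0.1290

0.1290


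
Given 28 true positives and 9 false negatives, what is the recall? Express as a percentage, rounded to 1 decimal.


Recall = TP / (TP + FN) * 100
= 28 / (28 + 9)
= 28 / 37
= 0.7568
= 75.7%

75.7


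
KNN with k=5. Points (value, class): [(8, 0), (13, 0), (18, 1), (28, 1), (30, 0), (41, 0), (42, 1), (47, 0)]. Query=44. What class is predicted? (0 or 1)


Distances from query 44:
Point 42 (class 1): distance = 2
Point 41 (class 0): distance = 3
Point 47 (class 0): distance = 3
Point 30 (class 0): distance = 14
Point 28 (class 1): distance = 16
K=5 nearest neighbors: classes = [1, 0, 0, 0, 1]
Votes for class 1: 2 / 5
Majority vote => class 0

0


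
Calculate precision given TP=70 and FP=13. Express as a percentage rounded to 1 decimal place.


Precision = TP / (TP + FP) * 100
= 70 / (70 + 13)
= 70 / 83
= 0.8434
= 84.3%

84.3


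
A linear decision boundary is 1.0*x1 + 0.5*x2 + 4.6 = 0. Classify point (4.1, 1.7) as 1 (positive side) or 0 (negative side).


Compute 1.0 * 4.1 + 0.5 * 1.7 + 4.6
= 4.1 + 0.85 + 4.6
= 9.55
Since 9.55 >= 0, the point is on the positive side.

1


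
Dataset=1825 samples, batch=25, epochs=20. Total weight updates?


Iterations per epoch = 1825 / 25 = 73
Total updates = iterations_per_epoch * epochs
= 73 * 20
= 1460

1460


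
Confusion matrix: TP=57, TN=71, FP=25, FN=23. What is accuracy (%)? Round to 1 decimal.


Accuracy = (TP + TN) / (TP + TN + FP + FN) * 100
= (57 + 71) / (57 + 71 + 25 + 23)
= 128 / 176
= 0.7273
= 72.7%

72.7


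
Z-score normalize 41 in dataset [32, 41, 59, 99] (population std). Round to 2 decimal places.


Mean = (32 + 41 + 59 + 99) / 4 = 57.75
Variance = sum((x_i - mean)^2) / n = 661.6875
Std = sqrt(661.6875) = 25.7233
Z = (x - mean) / std
= (41 - 57.75) / 25.7233
= -16.75 / 25.7233
= -0.65

-0.65


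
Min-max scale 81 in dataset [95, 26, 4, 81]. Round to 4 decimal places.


Min = 4, Max = 95
Range = 95 - 4 = 91
Scaled = (x - min) / (max - min)
= (81 - 4) / 91
= 77 / 91
= 0.8462

0.8462


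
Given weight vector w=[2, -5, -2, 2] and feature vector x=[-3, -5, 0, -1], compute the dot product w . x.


Element-wise products:
2 * -3 = -6
-5 * -5 = 25
-2 * 0 = 0
2 * -1 = -2
Sum = -6 + 25 + 0 + -2
= 17

17


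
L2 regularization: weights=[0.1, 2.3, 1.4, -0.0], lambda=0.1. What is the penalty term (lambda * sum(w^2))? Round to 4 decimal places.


Squaring each weight:
0.1^2 = 0.01
2.3^2 = 5.29
1.4^2 = 1.96
(-0.0)^2 = 0.0
Sum of squares = 7.26
Penalty = 0.1 * 7.26 = 0.7260

0.7260


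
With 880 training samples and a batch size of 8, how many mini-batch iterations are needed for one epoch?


Iterations per epoch = dataset_size / batch_size
= 880 / 8
= 110

110


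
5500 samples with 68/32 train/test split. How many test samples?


Train samples = 5500 * 68% = 3740
Test samples = 5500 - 3740
= 1760

1760


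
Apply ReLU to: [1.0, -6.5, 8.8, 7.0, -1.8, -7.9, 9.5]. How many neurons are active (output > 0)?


ReLU(x) = max(0, x) for each element:
ReLU(1.0) = 1.0
ReLU(-6.5) = 0
ReLU(8.8) = 8.8
ReLU(7.0) = 7.0
ReLU(-1.8) = 0
ReLU(-7.9) = 0
ReLU(9.5) = 9.5
Active neurons (>0): 4

4


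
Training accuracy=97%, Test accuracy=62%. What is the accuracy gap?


Gap = train_accuracy - test_accuracy
= 97 - 62
= 35%
This large gap strongly indicates overfitting.

35


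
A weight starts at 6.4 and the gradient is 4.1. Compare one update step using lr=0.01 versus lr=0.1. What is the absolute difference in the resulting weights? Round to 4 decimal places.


With lr=0.01: w_new = 6.4 - 0.01 * 4.1 = 6.359
With lr=0.1: w_new = 6.4 - 0.1 * 4.1 = 5.99
Absolute difference = |6.359 - 5.99|
= 0.3690

0.3690


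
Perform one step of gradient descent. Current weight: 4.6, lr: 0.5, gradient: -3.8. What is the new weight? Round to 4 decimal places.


w_new = w_old - lr * gradient
= 4.6 - 0.5 * -3.8
= 4.6 - (-1.9)
= 6.5000

6.5000


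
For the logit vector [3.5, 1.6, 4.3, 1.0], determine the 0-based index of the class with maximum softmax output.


Softmax is a monotonic transformation, so it preserves the argmax.
We need to find the index of the maximum logit.
Index 0: 3.5
Index 1: 1.6
Index 2: 4.3
Index 3: 1.0
Maximum logit = 4.3 at index 2

2


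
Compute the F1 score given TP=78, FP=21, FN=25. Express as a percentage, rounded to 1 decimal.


Precision = TP / (TP + FP) = 78 / 99 = 0.7879
Recall = TP / (TP + FN) = 78 / 103 = 0.7573
F1 = 2 * P * R / (P + R)
= 2 * 0.7879 * 0.7573 / (0.7879 + 0.7573)
= 1.1933 / 1.5452
= 0.7723
As percentage: 77.2%

77.2


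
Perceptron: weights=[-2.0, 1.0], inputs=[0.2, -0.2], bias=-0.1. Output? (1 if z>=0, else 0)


z = w . x + b
= -2.0*0.2 + 1.0*-0.2 + -0.1
= -0.4 + -0.2 + -0.1
= -0.6 + -0.1
= -0.7
Since z = -0.7 < 0, output = 0

0


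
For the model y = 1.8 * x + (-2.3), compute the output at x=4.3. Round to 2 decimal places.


y = 1.8 * 4.3 + (-2.3)
= 7.74 + (-2.3)
= 5.44

5.44


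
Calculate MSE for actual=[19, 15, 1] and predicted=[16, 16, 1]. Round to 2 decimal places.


Differences: [3, -1, 0]
Squared errors: [9, 1, 0]
Sum of squared errors = 10
MSE = 10 / 3 = 3.33

3.33


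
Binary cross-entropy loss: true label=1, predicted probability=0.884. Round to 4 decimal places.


For y=1: Loss = -log(p)
= -log(0.884)
= -(-0.1233)
= 0.1233

0.1233


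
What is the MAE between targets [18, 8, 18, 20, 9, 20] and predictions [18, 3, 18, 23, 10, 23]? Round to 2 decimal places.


Absolute errors: [0, 5, 0, 3, 1, 3]
Sum of absolute errors = 12
MAE = 12 / 6 = 2.00

2.00


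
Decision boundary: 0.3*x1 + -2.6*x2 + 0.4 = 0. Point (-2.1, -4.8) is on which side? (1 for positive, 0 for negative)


Compute 0.3 * -2.1 + -2.6 * -4.8 + 0.4
= -0.63 + 12.48 + 0.4
= 12.25
Since 12.25 >= 0, the point is on the positive side.

1


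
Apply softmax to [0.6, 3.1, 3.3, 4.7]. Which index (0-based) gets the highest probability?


Softmax is a monotonic transformation, so it preserves the argmax.
We need to find the index of the maximum logit.
Index 0: 0.6
Index 1: 3.1
Index 2: 3.3
Index 3: 4.7
Maximum logit = 4.7 at index 3

3


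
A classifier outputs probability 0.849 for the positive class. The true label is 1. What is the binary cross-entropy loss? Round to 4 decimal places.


For y=1: Loss = -log(p)
= -log(0.849)
= -(-0.1637)
= 0.1637

0.1637


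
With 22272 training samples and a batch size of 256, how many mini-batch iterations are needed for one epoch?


Iterations per epoch = dataset_size / batch_size
= 22272 / 256
= 87

87


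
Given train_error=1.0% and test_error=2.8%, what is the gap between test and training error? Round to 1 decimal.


Generalization gap = test_error - train_error
= 2.8 - 1.0
= 1.8%
A small gap suggests good generalization.

1.8


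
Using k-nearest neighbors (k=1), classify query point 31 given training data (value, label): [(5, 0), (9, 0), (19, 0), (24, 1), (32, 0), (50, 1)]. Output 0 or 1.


Distances from query 31:
Point 32 (class 0): distance = 1
K=1 nearest neighbors: classes = [0]
Votes for class 1: 0 / 1
Majority vote => class 0

0


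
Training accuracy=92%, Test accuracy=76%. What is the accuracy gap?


Gap = train_accuracy - test_accuracy
= 92 - 76
= 16%
This gap suggests the model is overfitting.

16


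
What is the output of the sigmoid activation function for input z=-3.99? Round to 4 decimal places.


sigmoid(z) = 1 / (1 + exp(-z))
exp(-(-3.99)) = exp(3.99) = 54.0549
1 + 54.0549 = 55.0549
1 / 55.0549 = 0.0182

0.0182


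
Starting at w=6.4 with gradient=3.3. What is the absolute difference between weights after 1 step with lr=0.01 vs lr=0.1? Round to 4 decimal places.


With lr=0.01: w_new = 6.4 - 0.01 * 3.3 = 6.367
With lr=0.1: w_new = 6.4 - 0.1 * 3.3 = 6.07
Absolute difference = |6.367 - 6.07|
= 0.2970

0.2970


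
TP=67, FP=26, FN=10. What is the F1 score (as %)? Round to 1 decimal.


Precision = TP / (TP + FP) = 67 / 93 = 0.7204
Recall = TP / (TP + FN) = 67 / 77 = 0.8701
F1 = 2 * P * R / (P + R)
= 2 * 0.7204 * 0.8701 / (0.7204 + 0.8701)
= 1.2537 / 1.5906
= 0.7882
As percentage: 78.8%

78.8


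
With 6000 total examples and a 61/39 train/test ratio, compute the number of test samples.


Train samples = 6000 * 61% = 3660
Test samples = 6000 - 3660
= 2340

2340


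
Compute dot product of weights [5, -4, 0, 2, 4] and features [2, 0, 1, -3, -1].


Element-wise products:
5 * 2 = 10
-4 * 0 = 0
0 * 1 = 0
2 * -3 = -6
4 * -1 = -4
Sum = 10 + 0 + 0 + -6 + -4
= 0

0


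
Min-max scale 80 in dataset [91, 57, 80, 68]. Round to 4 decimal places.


Min = 57, Max = 91
Range = 91 - 57 = 34
Scaled = (x - min) / (max - min)
= (80 - 57) / 34
= 23 / 34
= 0.6765

0.6765


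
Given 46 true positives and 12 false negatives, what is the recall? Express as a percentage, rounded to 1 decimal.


Recall = TP / (TP + FN) * 100
= 46 / (46 + 12)
= 46 / 58
= 0.7931
= 79.3%

79.3


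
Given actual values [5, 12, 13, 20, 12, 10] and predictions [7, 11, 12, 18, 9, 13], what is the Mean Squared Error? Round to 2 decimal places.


Differences: [-2, 1, 1, 2, 3, -3]
Squared errors: [4, 1, 1, 4, 9, 9]
Sum of squared errors = 28
MSE = 28 / 6 = 4.67

4.67


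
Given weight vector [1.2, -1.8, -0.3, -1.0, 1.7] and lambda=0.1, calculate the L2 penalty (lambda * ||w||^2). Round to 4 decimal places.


Squaring each weight:
1.2^2 = 1.44
(-1.8)^2 = 3.24
(-0.3)^2 = 0.09
(-1.0)^2 = 1.0
1.7^2 = 2.89
Sum of squares = 8.66
Penalty = 0.1 * 8.66 = 0.8660

0.8660


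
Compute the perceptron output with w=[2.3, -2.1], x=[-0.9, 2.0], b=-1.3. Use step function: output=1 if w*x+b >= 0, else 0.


z = w . x + b
= 2.3*-0.9 + -2.1*2.0 + -1.3
= -2.07 + -4.2 + -1.3
= -6.27 + -1.3
= -7.57
Since z = -7.57 < 0, output = 0

0


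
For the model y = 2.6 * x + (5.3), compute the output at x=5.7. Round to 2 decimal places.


y = 2.6 * 5.7 + (5.3)
= 14.82 + (5.3)
= 20.12

20.12


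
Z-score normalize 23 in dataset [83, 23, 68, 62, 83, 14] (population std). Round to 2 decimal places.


Mean = (83 + 23 + 68 + 62 + 83 + 14) / 6 = 55.5
Variance = sum((x_i - mean)^2) / n = 748.25
Std = sqrt(748.25) = 27.3542
Z = (x - mean) / std
= (23 - 55.5) / 27.3542
= -32.5 / 27.3542
= -1.19

-1.19


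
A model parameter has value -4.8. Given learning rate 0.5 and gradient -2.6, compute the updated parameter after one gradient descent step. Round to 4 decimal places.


w_new = w_old - lr * gradient
= -4.8 - 0.5 * -2.6
= -4.8 - (-1.3)
= -3.5000

-3.5000


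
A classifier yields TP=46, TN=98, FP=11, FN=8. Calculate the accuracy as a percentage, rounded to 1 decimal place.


Accuracy = (TP + TN) / (TP + TN + FP + FN) * 100
= (46 + 98) / (46 + 98 + 11 + 8)
= 144 / 163
= 0.8834
= 88.3%

88.3


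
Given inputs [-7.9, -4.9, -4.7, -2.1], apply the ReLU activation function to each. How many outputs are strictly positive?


ReLU(x) = max(0, x) for each element:
ReLU(-7.9) = 0
ReLU(-4.9) = 0
ReLU(-4.7) = 0
ReLU(-2.1) = 0
Active neurons (>0): 0

0


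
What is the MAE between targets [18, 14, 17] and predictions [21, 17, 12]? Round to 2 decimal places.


Absolute errors: [3, 3, 5]
Sum of absolute errors = 11
MAE = 11 / 3 = 3.67

3.67


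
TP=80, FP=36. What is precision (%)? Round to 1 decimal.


Precision = TP / (TP + FP) * 100
= 80 / (80 + 36)
= 80 / 116
= 0.6897
= 69.0%

69.0


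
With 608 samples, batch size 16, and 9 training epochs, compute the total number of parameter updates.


Iterations per epoch = 608 / 16 = 38
Total updates = iterations_per_epoch * epochs
= 38 * 9
= 342

342


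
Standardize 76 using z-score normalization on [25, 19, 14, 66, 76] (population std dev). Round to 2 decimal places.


Mean = (25 + 19 + 14 + 66 + 76) / 5 = 40.0
Variance = sum((x_i - mean)^2) / n = 662.8
Std = sqrt(662.8) = 25.7449
Z = (x - mean) / std
= (76 - 40.0) / 25.7449
= 36.0 / 25.7449
= 1.40

1.40


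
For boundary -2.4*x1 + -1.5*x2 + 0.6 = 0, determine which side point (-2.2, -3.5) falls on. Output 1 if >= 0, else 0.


Compute -2.4 * -2.2 + -1.5 * -3.5 + 0.6
= 5.28 + 5.25 + 0.6
= 11.13
Since 11.13 >= 0, the point is on the positive side.

1


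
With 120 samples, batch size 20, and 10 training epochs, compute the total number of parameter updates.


Iterations per epoch = 120 / 20 = 6
Total updates = iterations_per_epoch * epochs
= 6 * 10
= 60

60


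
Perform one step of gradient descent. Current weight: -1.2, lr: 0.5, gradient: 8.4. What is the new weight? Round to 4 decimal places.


w_new = w_old - lr * gradient
= -1.2 - 0.5 * 8.4
= -1.2 - (4.2)
= -5.4000

-5.4000


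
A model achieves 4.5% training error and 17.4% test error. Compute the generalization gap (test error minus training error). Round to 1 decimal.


Generalization gap = test_error - train_error
= 17.4 - 4.5
= 12.9%
A large gap suggests overfitting.

12.9


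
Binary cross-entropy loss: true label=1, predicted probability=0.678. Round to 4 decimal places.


For y=1: Loss = -log(p)
= -log(0.678)
= -(-0.3886)
= 0.3886

0.3886


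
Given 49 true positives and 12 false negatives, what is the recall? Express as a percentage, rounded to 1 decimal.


Recall = TP / (TP + FN) * 100
= 49 / (49 + 12)
= 49 / 61
= 0.8033
= 80.3%

80.3


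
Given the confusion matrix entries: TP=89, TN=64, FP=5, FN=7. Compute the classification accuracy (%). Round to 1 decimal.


Accuracy = (TP + TN) / (TP + TN + FP + FN) * 100
= (89 + 64) / (89 + 64 + 5 + 7)
= 153 / 165
= 0.9273
= 92.7%

92.7


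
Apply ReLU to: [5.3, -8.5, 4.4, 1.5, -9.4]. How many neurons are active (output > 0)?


ReLU(x) = max(0, x) for each element:
ReLU(5.3) = 5.3
ReLU(-8.5) = 0
ReLU(4.4) = 4.4
ReLU(1.5) = 1.5
ReLU(-9.4) = 0
Active neurons (>0): 3

3


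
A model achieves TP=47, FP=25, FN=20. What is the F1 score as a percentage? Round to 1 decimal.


Precision = TP / (TP + FP) = 47 / 72 = 0.6528
Recall = TP / (TP + FN) = 47 / 67 = 0.7015
F1 = 2 * P * R / (P + R)
= 2 * 0.6528 * 0.7015 / (0.6528 + 0.7015)
= 0.9158 / 1.3543
= 0.6763
As percentage: 67.6%

67.6


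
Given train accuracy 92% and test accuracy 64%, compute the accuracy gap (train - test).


Gap = train_accuracy - test_accuracy
= 92 - 64
= 28%
This large gap strongly indicates overfitting.

28


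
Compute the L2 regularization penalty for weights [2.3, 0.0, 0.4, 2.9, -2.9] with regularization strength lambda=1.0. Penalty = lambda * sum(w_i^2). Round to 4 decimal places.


Squaring each weight:
2.3^2 = 5.29
0.0^2 = 0.0
0.4^2 = 0.16
2.9^2 = 8.41
(-2.9)^2 = 8.41
Sum of squares = 22.27
Penalty = 1.0 * 22.27 = 22.2700

22.2700


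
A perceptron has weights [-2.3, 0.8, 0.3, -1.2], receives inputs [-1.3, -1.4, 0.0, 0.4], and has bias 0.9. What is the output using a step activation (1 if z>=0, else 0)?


z = w . x + b
= -2.3*-1.3 + 0.8*-1.4 + 0.3*0.0 + -1.2*0.4 + 0.9
= 2.99 + -1.12 + 0.0 + -0.48 + 0.9
= 1.39 + 0.9
= 2.29
Since z = 2.29 >= 0, output = 1

1


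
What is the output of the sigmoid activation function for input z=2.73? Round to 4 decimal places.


sigmoid(z) = 1 / (1 + exp(-z))
exp(-(2.73)) = exp(-2.73) = 0.0652
1 + 0.0652 = 1.0652
1 / 1.0652 = 0.9388

0.9388


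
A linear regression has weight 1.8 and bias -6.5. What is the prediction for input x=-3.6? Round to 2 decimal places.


y = 1.8 * -3.6 + (-6.5)
= -6.48 + (-6.5)
= -12.98

-12.98


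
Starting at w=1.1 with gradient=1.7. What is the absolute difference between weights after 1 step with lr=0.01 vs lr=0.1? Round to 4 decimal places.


With lr=0.01: w_new = 1.1 - 0.01 * 1.7 = 1.083
With lr=0.1: w_new = 1.1 - 0.1 * 1.7 = 0.93
Absolute difference = |1.083 - 0.93|
= 0.1530

0.1530


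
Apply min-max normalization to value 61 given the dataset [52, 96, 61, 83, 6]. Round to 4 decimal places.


Min = 6, Max = 96
Range = 96 - 6 = 90
Scaled = (x - min) / (max - min)
= (61 - 6) / 90
= 55 / 90
= 0.6111

0.6111


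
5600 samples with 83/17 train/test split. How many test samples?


Train samples = 5600 * 83% = 4648
Test samples = 5600 - 4648
= 952

952


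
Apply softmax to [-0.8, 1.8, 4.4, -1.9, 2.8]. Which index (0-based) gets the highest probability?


Softmax is a monotonic transformation, so it preserves the argmax.
We need to find the index of the maximum logit.
Index 0: -0.8
Index 1: 1.8
Index 2: 4.4
Index 3: -1.9
Index 4: 2.8
Maximum logit = 4.4 at index 2

2


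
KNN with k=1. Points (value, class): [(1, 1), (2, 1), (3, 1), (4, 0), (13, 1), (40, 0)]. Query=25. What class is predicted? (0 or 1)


Distances from query 25:
Point 13 (class 1): distance = 12
K=1 nearest neighbors: classes = [1]
Votes for class 1: 1 / 1
Majority vote => class 1

1


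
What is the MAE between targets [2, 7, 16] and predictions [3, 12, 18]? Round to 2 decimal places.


Absolute errors: [1, 5, 2]
Sum of absolute errors = 8
MAE = 8 / 3 = 2.67

2.67


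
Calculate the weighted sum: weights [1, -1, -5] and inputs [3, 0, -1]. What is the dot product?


Element-wise products:
1 * 3 = 3
-1 * 0 = 0
-5 * -1 = 5
Sum = 3 + 0 + 5
= 8

8


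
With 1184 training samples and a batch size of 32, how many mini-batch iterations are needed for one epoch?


Iterations per epoch = dataset_size / batch_size
= 1184 / 32
= 37

37


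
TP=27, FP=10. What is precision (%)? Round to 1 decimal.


Precision = TP / (TP + FP) * 100
= 27 / (27 + 10)
= 27 / 37
= 0.7297
= 73.0%

73.0


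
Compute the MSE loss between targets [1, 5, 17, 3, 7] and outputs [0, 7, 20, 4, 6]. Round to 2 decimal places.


Differences: [1, -2, -3, -1, 1]
Squared errors: [1, 4, 9, 1, 1]
Sum of squared errors = 16
MSE = 16 / 5 = 3.20

3.20


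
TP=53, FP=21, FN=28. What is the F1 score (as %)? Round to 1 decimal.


Precision = TP / (TP + FP) = 53 / 74 = 0.7162
Recall = TP / (TP + FN) = 53 / 81 = 0.6543
F1 = 2 * P * R / (P + R)
= 2 * 0.7162 * 0.6543 / (0.7162 + 0.6543)
= 0.9373 / 1.3705
= 0.6839
As percentage: 68.4%

68.4


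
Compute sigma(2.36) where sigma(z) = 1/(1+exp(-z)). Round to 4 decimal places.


sigmoid(z) = 1 / (1 + exp(-z))
exp(-(2.36)) = exp(-2.36) = 0.0944
1 + 0.0944 = 1.0944
1 / 1.0944 = 0.9137

0.9137


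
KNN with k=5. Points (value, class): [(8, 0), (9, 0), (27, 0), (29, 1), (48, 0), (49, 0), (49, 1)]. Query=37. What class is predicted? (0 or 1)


Distances from query 37:
Point 29 (class 1): distance = 8
Point 27 (class 0): distance = 10
Point 48 (class 0): distance = 11
Point 49 (class 0): distance = 12
Point 49 (class 1): distance = 12
K=5 nearest neighbors: classes = [1, 0, 0, 0, 1]
Votes for class 1: 2 / 5
Majority vote => class 0

0


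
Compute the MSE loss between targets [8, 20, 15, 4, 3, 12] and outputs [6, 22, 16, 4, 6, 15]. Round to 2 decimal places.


Differences: [2, -2, -1, 0, -3, -3]
Squared errors: [4, 4, 1, 0, 9, 9]
Sum of squared errors = 27
MSE = 27 / 6 = 4.50

4.50


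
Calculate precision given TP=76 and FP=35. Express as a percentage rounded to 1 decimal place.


Precision = TP / (TP + FP) * 100
= 76 / (76 + 35)
= 76 / 111
= 0.6847
= 68.5%

68.5


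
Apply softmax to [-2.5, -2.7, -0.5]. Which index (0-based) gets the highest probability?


Softmax is a monotonic transformation, so it preserves the argmax.
We need to find the index of the maximum logit.
Index 0: -2.5
Index 1: -2.7
Index 2: -0.5
Maximum logit = -0.5 at index 2

2


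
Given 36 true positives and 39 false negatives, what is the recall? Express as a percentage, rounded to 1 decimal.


Recall = TP / (TP + FN) * 100
= 36 / (36 + 39)
= 36 / 75
= 0.48
= 48.0%

48.0


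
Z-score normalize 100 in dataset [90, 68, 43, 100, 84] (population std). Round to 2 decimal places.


Mean = (90 + 68 + 43 + 100 + 84) / 5 = 77.0
Variance = sum((x_i - mean)^2) / n = 396.8
Std = sqrt(396.8) = 19.9198
Z = (x - mean) / std
= (100 - 77.0) / 19.9198
= 23.0 / 19.9198
= 1.15

1.15


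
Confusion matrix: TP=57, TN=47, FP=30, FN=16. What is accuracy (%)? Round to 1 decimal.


Accuracy = (TP + TN) / (TP + TN + FP + FN) * 100
= (57 + 47) / (57 + 47 + 30 + 16)
= 104 / 150
= 0.6933
= 69.3%

69.3


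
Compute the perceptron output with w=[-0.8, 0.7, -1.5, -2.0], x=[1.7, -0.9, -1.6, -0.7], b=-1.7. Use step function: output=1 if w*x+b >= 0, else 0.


z = w . x + b
= -0.8*1.7 + 0.7*-0.9 + -1.5*-1.6 + -2.0*-0.7 + -1.7
= -1.36 + -0.63 + 2.4 + 1.4 + -1.7
= 1.81 + -1.7
= 0.11
Since z = 0.11 >= 0, output = 1

1


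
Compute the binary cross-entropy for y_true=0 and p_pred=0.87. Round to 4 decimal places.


For y=0: Loss = -log(1-p)
= -log(1 - 0.87)
= -log(0.13)
= -(-2.0402)
= 2.0402

2.0402


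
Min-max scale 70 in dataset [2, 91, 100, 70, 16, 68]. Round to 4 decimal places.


Min = 2, Max = 100
Range = 100 - 2 = 98
Scaled = (x - min) / (max - min)
= (70 - 2) / 98
= 68 / 98
= 0.6939

0.6939


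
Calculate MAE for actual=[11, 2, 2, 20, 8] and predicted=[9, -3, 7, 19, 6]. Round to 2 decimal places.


Absolute errors: [2, 5, 5, 1, 2]
Sum of absolute errors = 15
MAE = 15 / 5 = 3.00

3.00


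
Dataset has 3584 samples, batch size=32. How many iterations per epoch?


Iterations per epoch = dataset_size / batch_size
= 3584 / 32
= 112

112


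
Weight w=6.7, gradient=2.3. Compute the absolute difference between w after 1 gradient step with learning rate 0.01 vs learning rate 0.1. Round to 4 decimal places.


With lr=0.01: w_new = 6.7 - 0.01 * 2.3 = 6.677
With lr=0.1: w_new = 6.7 - 0.1 * 2.3 = 6.47
Absolute difference = |6.677 - 6.47|
= 0.2070

0.2070


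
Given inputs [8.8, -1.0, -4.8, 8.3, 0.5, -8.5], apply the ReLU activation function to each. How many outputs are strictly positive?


ReLU(x) = max(0, x) for each element:
ReLU(8.8) = 8.8
ReLU(-1.0) = 0
ReLU(-4.8) = 0
ReLU(8.3) = 8.3
ReLU(0.5) = 0.5
ReLU(-8.5) = 0
Active neurons (>0): 3

3


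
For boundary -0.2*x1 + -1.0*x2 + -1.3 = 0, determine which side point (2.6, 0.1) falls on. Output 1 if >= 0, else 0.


Compute -0.2 * 2.6 + -1.0 * 0.1 + -1.3
= -0.52 + -0.1 + -1.3
= -1.92
Since -1.92 < 0, the point is on the negative side.

0


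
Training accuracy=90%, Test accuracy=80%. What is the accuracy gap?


Gap = train_accuracy - test_accuracy
= 90 - 80
= 10%
This moderate gap may indicate mild overfitting.

10


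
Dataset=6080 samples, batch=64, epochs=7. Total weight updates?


Iterations per epoch = 6080 / 64 = 95
Total updates = iterations_per_epoch * epochs
= 95 * 7
= 665

665


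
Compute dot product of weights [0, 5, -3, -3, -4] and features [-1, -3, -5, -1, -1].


Element-wise products:
0 * -1 = 0
5 * -3 = -15
-3 * -5 = 15
-3 * -1 = 3
-4 * -1 = 4
Sum = 0 + -15 + 15 + 3 + 4
= 7

7


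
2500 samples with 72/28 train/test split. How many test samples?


Train samples = 2500 * 72% = 1800
Test samples = 2500 - 1800
= 700

700


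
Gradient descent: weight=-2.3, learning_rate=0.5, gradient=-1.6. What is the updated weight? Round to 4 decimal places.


w_new = w_old - lr * gradient
= -2.3 - 0.5 * -1.6
= -2.3 - (-0.8)
= -1.5000

-1.5000


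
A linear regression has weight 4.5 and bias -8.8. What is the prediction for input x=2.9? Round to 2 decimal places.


y = 4.5 * 2.9 + (-8.8)
= 13.05 + (-8.8)
= 4.25

4.25


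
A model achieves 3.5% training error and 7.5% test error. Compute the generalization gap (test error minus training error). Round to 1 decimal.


Generalization gap = test_error - train_error
= 7.5 - 3.5
= 4.0%
A moderate gap.

4.0


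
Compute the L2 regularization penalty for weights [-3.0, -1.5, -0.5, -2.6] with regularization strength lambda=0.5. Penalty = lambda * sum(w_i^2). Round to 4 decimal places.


Squaring each weight:
(-3.0)^2 = 9.0
(-1.5)^2 = 2.25
(-0.5)^2 = 0.25
(-2.6)^2 = 6.76
Sum of squares = 18.26
Penalty = 0.5 * 18.26 = 9.1300

9.1300


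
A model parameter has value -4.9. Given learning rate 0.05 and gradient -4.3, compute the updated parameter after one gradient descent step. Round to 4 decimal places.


w_new = w_old - lr * gradient
= -4.9 - 0.05 * -4.3
= -4.9 - (-0.215)
= -4.6850

-4.6850


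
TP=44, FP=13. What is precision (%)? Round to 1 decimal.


Precision = TP / (TP + FP) * 100
= 44 / (44 + 13)
= 44 / 57
= 0.7719
= 77.2%

77.2


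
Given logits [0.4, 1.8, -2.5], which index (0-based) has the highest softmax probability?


Softmax is a monotonic transformation, so it preserves the argmax.
We need to find the index of the maximum logit.
Index 0: 0.4
Index 1: 1.8
Index 2: -2.5
Maximum logit = 1.8 at index 1

1


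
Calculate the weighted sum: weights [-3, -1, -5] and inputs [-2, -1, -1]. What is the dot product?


Element-wise products:
-3 * -2 = 6
-1 * -1 = 1
-5 * -1 = 5
Sum = 6 + 1 + 5
= 12

12


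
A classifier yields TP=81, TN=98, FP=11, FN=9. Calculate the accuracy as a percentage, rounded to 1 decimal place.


Accuracy = (TP + TN) / (TP + TN + FP + FN) * 100
= (81 + 98) / (81 + 98 + 11 + 9)
= 179 / 199
= 0.8995
= 89.9%

89.9


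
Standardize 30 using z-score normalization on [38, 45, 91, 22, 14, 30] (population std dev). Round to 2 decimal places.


Mean = (38 + 45 + 91 + 22 + 14 + 30) / 6 = 40.0
Variance = sum((x_i - mean)^2) / n = 621.6667
Std = sqrt(621.6667) = 24.9332
Z = (x - mean) / std
= (30 - 40.0) / 24.9332
= -10.0 / 24.9332
= -0.40

-0.40


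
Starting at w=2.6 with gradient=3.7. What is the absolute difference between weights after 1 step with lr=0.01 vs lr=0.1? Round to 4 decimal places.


With lr=0.01: w_new = 2.6 - 0.01 * 3.7 = 2.563
With lr=0.1: w_new = 2.6 - 0.1 * 3.7 = 2.23
Absolute difference = |2.563 - 2.23|
= 0.3330

0.3330
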